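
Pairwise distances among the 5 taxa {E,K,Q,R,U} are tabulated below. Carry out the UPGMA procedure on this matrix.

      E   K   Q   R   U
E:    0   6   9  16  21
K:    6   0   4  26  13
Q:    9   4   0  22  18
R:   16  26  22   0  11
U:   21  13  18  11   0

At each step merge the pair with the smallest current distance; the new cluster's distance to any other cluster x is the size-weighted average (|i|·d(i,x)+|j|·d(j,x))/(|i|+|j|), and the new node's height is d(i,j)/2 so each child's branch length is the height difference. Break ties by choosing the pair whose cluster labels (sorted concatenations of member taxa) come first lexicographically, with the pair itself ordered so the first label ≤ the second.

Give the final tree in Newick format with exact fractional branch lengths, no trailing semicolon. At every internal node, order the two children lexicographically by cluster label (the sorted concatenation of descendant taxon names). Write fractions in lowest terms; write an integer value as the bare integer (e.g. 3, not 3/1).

((E:15/4,(K:2,Q:2):7/4):71/12,(R:11/2,U:11/2):25/6)

iteration 1: select K,Q (d=4); attach at lengths (2, 2); label the merged cluster KQ
  updated: d(E,KQ)=15/2, d(KQ,R)=24, d(KQ,U)=31/2
iteration 2: select E,KQ (d=15/2); attach at lengths (15/4, 7/4); label the merged cluster EKQ
  updated: d(EKQ,R)=64/3, d(EKQ,U)=52/3
iteration 3: select R,U (d=11); attach at lengths (11/2, 11/2); label the merged cluster RU
  updated: d(EKQ,RU)=58/3
iteration 4: select EKQ,RU (d=58/3); attach at lengths (71/12, 25/6); label the merged cluster EKQRU
final tree: ((E:15/4,(K:2,Q:2):7/4):71/12,(R:11/2,U:11/2):25/6)
total length: 367/12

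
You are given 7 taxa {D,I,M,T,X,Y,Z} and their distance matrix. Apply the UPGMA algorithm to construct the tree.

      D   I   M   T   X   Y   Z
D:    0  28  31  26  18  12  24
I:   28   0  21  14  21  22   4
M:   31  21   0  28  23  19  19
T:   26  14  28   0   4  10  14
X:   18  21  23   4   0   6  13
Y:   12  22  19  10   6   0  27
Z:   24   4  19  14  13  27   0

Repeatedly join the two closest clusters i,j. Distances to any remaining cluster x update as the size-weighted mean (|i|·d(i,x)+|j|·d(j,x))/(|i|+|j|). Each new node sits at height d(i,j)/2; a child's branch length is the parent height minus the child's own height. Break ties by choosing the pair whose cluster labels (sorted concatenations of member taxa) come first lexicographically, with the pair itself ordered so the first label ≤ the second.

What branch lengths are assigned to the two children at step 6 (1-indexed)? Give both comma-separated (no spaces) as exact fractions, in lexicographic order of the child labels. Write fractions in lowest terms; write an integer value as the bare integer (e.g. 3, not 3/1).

19/20,47/4

1. join I+Z (d=4) ⇒ IZ; edges |I|=2, |Z|=2
  updated: d(D,IZ)=26, d(IZ,M)=20, d(IZ,T)=14, d(IZ,X)=17, d(IZ,Y)=49/2
2. join T+X (d=4) ⇒ TX; edges |T|=2, |X|=2
  updated: d(D,TX)=22, d(IZ,TX)=31/2, d(M,TX)=51/2, d(TX,Y)=8
3. join TX+Y (d=8) ⇒ TXY; edges |TX|=2, |Y|=4
  updated: d(D,TXY)=56/3, d(IZ,TXY)=37/2, d(M,TXY)=70/3
4. join IZ+TXY (d=37/2) ⇒ ITXYZ; edges |IZ|=29/4, |TXY|=21/4
  updated: d(D,ITXYZ)=108/5, d(ITXYZ,M)=22
5. join D+ITXYZ (d=108/5) ⇒ DITXYZ; edges |D|=54/5, |ITXYZ|=31/20
  updated: d(DITXYZ,M)=47/2
6. join DITXYZ+M (d=47/2) ⇒ DIMTXYZ; edges |DITXYZ|=19/20, |M|=47/4
final tree: ((D:54/5,((I:2,Z:2):29/4,((T:2,X:2):2,Y:4):21/4):31/20):19/20,M:47/4)
total length: 1031/20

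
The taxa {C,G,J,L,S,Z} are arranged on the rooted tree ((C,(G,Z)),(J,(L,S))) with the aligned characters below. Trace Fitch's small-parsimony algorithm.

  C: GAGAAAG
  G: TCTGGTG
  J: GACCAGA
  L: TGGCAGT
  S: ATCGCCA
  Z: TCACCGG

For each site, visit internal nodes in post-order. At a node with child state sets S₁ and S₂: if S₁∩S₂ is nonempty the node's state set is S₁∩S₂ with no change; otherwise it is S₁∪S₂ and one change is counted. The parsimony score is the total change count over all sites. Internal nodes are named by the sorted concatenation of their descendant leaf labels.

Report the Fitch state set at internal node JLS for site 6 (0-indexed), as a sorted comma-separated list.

GZ@0: {T} ∩ {T} = {T} (intersection, +0)
CGZ@0: {G} ∪ {T} = {G,T} (union, +1)
LS@0: {T} ∪ {A} = {A,T} (union, +1)
JLS@0: {G} ∪ {A,T} = {A,G,T} (union, +1)
CGJLSZ@0: {G,T} ∩ {A,G,T} = {G,T} (intersection, +0)
GZ@1: {C} ∩ {C} = {C} (intersection, +0)
CGZ@1: {A} ∪ {C} = {A,C} (union, +1)
LS@1: {G} ∪ {T} = {G,T} (union, +1)
JLS@1: {A} ∪ {G,T} = {A,G,T} (union, +1)
CGJLSZ@1: {A,C} ∩ {A,G,T} = {A} (intersection, +0)
GZ@2: {T} ∪ {A} = {A,T} (union, +1)
CGZ@2: {G} ∪ {A,T} = {A,G,T} (union, +1)
LS@2: {G} ∪ {C} = {C,G} (union, +1)
JLS@2: {C} ∩ {C,G} = {C} (intersection, +0)
CGJLSZ@2: {A,G,T} ∪ {C} = {A,C,G,T} (union, +1)
GZ@3: {G} ∪ {C} = {C,G} (union, +1)
CGZ@3: {A} ∪ {C,G} = {A,C,G} (union, +1)
LS@3: {C} ∪ {G} = {C,G} (union, +1)
JLS@3: {C} ∩ {C,G} = {C} (intersection, +0)
CGJLSZ@3: {A,C,G} ∩ {C} = {C} (intersection, +0)
GZ@4: {G} ∪ {C} = {C,G} (union, +1)
CGZ@4: {A} ∪ {C,G} = {A,C,G} (union, +1)
LS@4: {A} ∪ {C} = {A,C} (union, +1)
JLS@4: {A} ∩ {A,C} = {A} (intersection, +0)
CGJLSZ@4: {A,C,G} ∩ {A} = {A} (intersection, +0)
GZ@5: {T} ∪ {G} = {G,T} (union, +1)
CGZ@5: {A} ∪ {G,T} = {A,G,T} (union, +1)
LS@5: {G} ∪ {C} = {C,G} (union, +1)
JLS@5: {G} ∩ {C,G} = {G} (intersection, +0)
CGJLSZ@5: {A,G,T} ∩ {G} = {G} (intersection, +0)
GZ@6: {G} ∩ {G} = {G} (intersection, +0)
CGZ@6: {G} ∩ {G} = {G} (intersection, +0)
LS@6: {T} ∪ {A} = {A,T} (union, +1)
JLS@6: {A} ∩ {A,T} = {A} (intersection, +0)
CGJLSZ@6: {G} ∪ {A} = {A,G} (union, +1)
per-site changes: [3, 3, 4, 3, 3, 3, 2]; total = 21

A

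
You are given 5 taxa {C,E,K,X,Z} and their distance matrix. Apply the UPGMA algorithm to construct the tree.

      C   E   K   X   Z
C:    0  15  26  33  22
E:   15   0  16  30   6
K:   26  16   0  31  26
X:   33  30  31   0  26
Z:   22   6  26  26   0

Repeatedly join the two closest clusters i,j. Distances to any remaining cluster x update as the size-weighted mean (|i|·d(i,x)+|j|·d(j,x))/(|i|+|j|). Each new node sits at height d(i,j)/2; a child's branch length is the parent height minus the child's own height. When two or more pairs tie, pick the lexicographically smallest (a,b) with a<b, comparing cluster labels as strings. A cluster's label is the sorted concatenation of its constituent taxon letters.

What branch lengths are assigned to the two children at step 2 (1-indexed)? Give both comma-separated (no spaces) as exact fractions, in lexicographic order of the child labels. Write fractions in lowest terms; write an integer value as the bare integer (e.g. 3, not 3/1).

37/4,25/4

iteration 1: select E,Z (d=6); attach at lengths (3, 3); label the merged cluster EZ
  updated: d(C,EZ)=37/2, d(EZ,K)=21, d(EZ,X)=28
iteration 2: select C,EZ (d=37/2); attach at lengths (37/4, 25/4); label the merged cluster CEZ
  updated: d(CEZ,K)=68/3, d(CEZ,X)=89/3
iteration 3: select CEZ,K (d=68/3); attach at lengths (25/12, 34/3); label the merged cluster CEKZ
  updated: d(CEKZ,X)=30
iteration 4: select CEKZ,X (d=30); attach at lengths (11/3, 15); label the merged cluster CEKXZ
final tree: (((C:37/4,(E:3,Z:3):25/4):25/12,K:34/3):11/3,X:15)
total length: 643/12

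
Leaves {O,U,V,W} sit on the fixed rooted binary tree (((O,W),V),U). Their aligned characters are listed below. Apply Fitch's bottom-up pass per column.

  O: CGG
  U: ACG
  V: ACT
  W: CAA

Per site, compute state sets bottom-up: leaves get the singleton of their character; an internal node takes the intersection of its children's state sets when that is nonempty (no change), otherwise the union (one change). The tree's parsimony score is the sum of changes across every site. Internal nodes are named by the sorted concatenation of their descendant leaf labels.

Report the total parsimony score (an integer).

5

site 0, node OW: O={C} ∩ W={C} → {C} (+0)
site 0, node OVW: OW={C} ∪ V={A} → {A,C} (+1)
site 0, node OUVW: OVW={A,C} ∩ U={A} → {A} (+0)
site 1, node OW: O={G} ∪ W={A} → {A,G} (+1)
site 1, node OVW: OW={A,G} ∪ V={C} → {A,C,G} (+1)
site 1, node OUVW: OVW={A,C,G} ∩ U={C} → {C} (+0)
site 2, node OW: O={G} ∪ W={A} → {A,G} (+1)
site 2, node OVW: OW={A,G} ∪ V={T} → {A,G,T} (+1)
site 2, node OUVW: OVW={A,G,T} ∩ U={G} → {G} (+0)
per-site changes: [1, 2, 2]; total = 5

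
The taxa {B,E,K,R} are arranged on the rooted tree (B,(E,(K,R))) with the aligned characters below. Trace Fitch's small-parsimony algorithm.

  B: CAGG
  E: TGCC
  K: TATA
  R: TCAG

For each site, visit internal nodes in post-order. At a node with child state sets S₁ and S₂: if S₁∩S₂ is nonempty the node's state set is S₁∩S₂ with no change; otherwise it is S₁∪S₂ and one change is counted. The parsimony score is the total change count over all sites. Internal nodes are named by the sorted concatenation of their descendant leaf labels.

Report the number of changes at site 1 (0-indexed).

[col 0] KR: children K:{T}, R:{T} ∩→ {T}; cost 0
[col 0] EKR: children E:{T}, KR:{T} ∩→ {T}; cost 0
[col 0] BEKR: children B:{C}, EKR:{T} ∪→ {C,T}; cost 1
[col 1] KR: children K:{A}, R:{C} ∪→ {A,C}; cost 1
[col 1] EKR: children E:{G}, KR:{A,C} ∪→ {A,C,G}; cost 1
[col 1] BEKR: children B:{A}, EKR:{A,C,G} ∩→ {A}; cost 0
[col 2] KR: children K:{T}, R:{A} ∪→ {A,T}; cost 1
[col 2] EKR: children E:{C}, KR:{A,T} ∪→ {A,C,T}; cost 1
[col 2] BEKR: children B:{G}, EKR:{A,C,T} ∪→ {A,C,G,T}; cost 1
[col 3] KR: children K:{A}, R:{G} ∪→ {A,G}; cost 1
[col 3] EKR: children E:{C}, KR:{A,G} ∪→ {A,C,G}; cost 1
[col 3] BEKR: children B:{G}, EKR:{A,C,G} ∩→ {G}; cost 0
per-site changes: [1, 2, 3, 2]; total = 8

2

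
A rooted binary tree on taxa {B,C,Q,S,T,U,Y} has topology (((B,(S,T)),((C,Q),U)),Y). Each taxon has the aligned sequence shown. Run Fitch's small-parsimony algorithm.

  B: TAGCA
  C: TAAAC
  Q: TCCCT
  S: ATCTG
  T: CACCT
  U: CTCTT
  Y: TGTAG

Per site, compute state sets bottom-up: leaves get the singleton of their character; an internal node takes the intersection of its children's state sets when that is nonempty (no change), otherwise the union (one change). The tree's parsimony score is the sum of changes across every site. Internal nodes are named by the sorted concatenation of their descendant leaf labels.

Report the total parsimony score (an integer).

ST@0: {A} ∪ {C} = {A,C} (union, +1)
BST@0: {T} ∪ {A,C} = {A,C,T} (union, +1)
CQ@0: {T} ∩ {T} = {T} (intersection, +0)
CQU@0: {T} ∪ {C} = {C,T} (union, +1)
BCQSTU@0: {A,C,T} ∩ {C,T} = {C,T} (intersection, +0)
BCQSTUY@0: {C,T} ∩ {T} = {T} (intersection, +0)
ST@1: {T} ∪ {A} = {A,T} (union, +1)
BST@1: {A} ∩ {A,T} = {A} (intersection, +0)
CQ@1: {A} ∪ {C} = {A,C} (union, +1)
CQU@1: {A,C} ∪ {T} = {A,C,T} (union, +1)
BCQSTU@1: {A} ∩ {A,C,T} = {A} (intersection, +0)
BCQSTUY@1: {A} ∪ {G} = {A,G} (union, +1)
ST@2: {C} ∩ {C} = {C} (intersection, +0)
BST@2: {G} ∪ {C} = {C,G} (union, +1)
CQ@2: {A} ∪ {C} = {A,C} (union, +1)
CQU@2: {A,C} ∩ {C} = {C} (intersection, +0)
BCQSTU@2: {C,G} ∩ {C} = {C} (intersection, +0)
BCQSTUY@2: {C} ∪ {T} = {C,T} (union, +1)
ST@3: {T} ∪ {C} = {C,T} (union, +1)
BST@3: {C} ∩ {C,T} = {C} (intersection, +0)
CQ@3: {A} ∪ {C} = {A,C} (union, +1)
CQU@3: {A,C} ∪ {T} = {A,C,T} (union, +1)
BCQSTU@3: {C} ∩ {A,C,T} = {C} (intersection, +0)
BCQSTUY@3: {C} ∪ {A} = {A,C} (union, +1)
ST@4: {G} ∪ {T} = {G,T} (union, +1)
BST@4: {A} ∪ {G,T} = {A,G,T} (union, +1)
CQ@4: {C} ∪ {T} = {C,T} (union, +1)
CQU@4: {C,T} ∩ {T} = {T} (intersection, +0)
BCQSTU@4: {A,G,T} ∩ {T} = {T} (intersection, +0)
BCQSTUY@4: {T} ∪ {G} = {G,T} (union, +1)
per-site changes: [3, 4, 3, 4, 4]; total = 18

18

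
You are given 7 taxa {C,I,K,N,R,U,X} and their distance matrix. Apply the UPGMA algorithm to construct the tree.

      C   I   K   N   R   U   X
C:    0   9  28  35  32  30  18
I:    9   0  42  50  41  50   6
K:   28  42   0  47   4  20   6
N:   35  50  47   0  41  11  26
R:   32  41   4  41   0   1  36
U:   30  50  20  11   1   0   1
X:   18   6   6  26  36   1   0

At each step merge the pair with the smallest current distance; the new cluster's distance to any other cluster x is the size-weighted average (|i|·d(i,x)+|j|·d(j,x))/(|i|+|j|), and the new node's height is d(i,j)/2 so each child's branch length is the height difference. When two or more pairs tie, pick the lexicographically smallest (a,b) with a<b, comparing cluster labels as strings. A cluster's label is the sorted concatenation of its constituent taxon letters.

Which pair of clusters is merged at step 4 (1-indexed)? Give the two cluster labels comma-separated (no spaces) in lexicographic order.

C,IX

1. join R+U (d=1) ⇒ RU; edges |R|=1/2, |U|=1/2
  updated: d(C,RU)=31, d(I,RU)=91/2, d(K,RU)=12, d(N,RU)=26, d(RU,X)=37/2
2. join I+X (d=6) ⇒ IX; edges |I|=3, |X|=3
  updated: d(C,IX)=27/2, d(IX,K)=24, d(IX,N)=38, d(IX,RU)=32
3. join K+RU (d=12) ⇒ KRU; edges |K|=6, |RU|=11/2
  updated: d(C,KRU)=30, d(IX,KRU)=88/3, d(KRU,N)=33
4. join C+IX (d=27/2) ⇒ CIX; edges |C|=27/4, |IX|=15/4
  updated: d(CIX,KRU)=266/9, d(CIX,N)=37
5. join CIX+KRU (d=266/9) ⇒ CIKRUX; edges |CIX|=289/36, |KRU|=79/9
  updated: d(CIKRUX,N)=35
6. join CIKRUX+N (d=35) ⇒ CIKNRUX; edges |CIKRUX|=49/18, |N|=35/2
final tree: (((C:27/4,(I:3,X:3):15/4):289/36,(K:6,(R:1/2,U:1/2):11/2):79/9):49/18,N:35/2)
total length: 2377/36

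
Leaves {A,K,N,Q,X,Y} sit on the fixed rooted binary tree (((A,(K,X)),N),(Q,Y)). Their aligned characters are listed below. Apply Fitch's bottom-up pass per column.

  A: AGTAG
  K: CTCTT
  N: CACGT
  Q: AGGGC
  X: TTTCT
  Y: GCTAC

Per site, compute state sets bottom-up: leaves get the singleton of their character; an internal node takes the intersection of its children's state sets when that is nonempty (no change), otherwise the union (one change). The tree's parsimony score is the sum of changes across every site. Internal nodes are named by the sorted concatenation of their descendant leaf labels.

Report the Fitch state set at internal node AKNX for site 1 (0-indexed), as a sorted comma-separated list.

A,G,T

[col 0] KX: children K:{C}, X:{T} ∪→ {C,T}; cost 1
[col 0] AKX: children A:{A}, KX:{C,T} ∪→ {A,C,T}; cost 1
[col 0] AKNX: children AKX:{A,C,T}, N:{C} ∩→ {C}; cost 0
[col 0] QY: children Q:{A}, Y:{G} ∪→ {A,G}; cost 1
[col 0] AKNQXY: children AKNX:{C}, QY:{A,G} ∪→ {A,C,G}; cost 1
[col 1] KX: children K:{T}, X:{T} ∩→ {T}; cost 0
[col 1] AKX: children A:{G}, KX:{T} ∪→ {G,T}; cost 1
[col 1] AKNX: children AKX:{G,T}, N:{A} ∪→ {A,G,T}; cost 1
[col 1] QY: children Q:{G}, Y:{C} ∪→ {C,G}; cost 1
[col 1] AKNQXY: children AKNX:{A,G,T}, QY:{C,G} ∩→ {G}; cost 0
[col 2] KX: children K:{C}, X:{T} ∪→ {C,T}; cost 1
[col 2] AKX: children A:{T}, KX:{C,T} ∩→ {T}; cost 0
[col 2] AKNX: children AKX:{T}, N:{C} ∪→ {C,T}; cost 1
[col 2] QY: children Q:{G}, Y:{T} ∪→ {G,T}; cost 1
[col 2] AKNQXY: children AKNX:{C,T}, QY:{G,T} ∩→ {T}; cost 0
[col 3] KX: children K:{T}, X:{C} ∪→ {C,T}; cost 1
[col 3] AKX: children A:{A}, KX:{C,T} ∪→ {A,C,T}; cost 1
[col 3] AKNX: children AKX:{A,C,T}, N:{G} ∪→ {A,C,G,T}; cost 1
[col 3] QY: children Q:{G}, Y:{A} ∪→ {A,G}; cost 1
[col 3] AKNQXY: children AKNX:{A,C,G,T}, QY:{A,G} ∩→ {A,G}; cost 0
[col 4] KX: children K:{T}, X:{T} ∩→ {T}; cost 0
[col 4] AKX: children A:{G}, KX:{T} ∪→ {G,T}; cost 1
[col 4] AKNX: children AKX:{G,T}, N:{T} ∩→ {T}; cost 0
[col 4] QY: children Q:{C}, Y:{C} ∩→ {C}; cost 0
[col 4] AKNQXY: children AKNX:{T}, QY:{C} ∪→ {C,T}; cost 1
per-site changes: [4, 3, 3, 4, 2]; total = 16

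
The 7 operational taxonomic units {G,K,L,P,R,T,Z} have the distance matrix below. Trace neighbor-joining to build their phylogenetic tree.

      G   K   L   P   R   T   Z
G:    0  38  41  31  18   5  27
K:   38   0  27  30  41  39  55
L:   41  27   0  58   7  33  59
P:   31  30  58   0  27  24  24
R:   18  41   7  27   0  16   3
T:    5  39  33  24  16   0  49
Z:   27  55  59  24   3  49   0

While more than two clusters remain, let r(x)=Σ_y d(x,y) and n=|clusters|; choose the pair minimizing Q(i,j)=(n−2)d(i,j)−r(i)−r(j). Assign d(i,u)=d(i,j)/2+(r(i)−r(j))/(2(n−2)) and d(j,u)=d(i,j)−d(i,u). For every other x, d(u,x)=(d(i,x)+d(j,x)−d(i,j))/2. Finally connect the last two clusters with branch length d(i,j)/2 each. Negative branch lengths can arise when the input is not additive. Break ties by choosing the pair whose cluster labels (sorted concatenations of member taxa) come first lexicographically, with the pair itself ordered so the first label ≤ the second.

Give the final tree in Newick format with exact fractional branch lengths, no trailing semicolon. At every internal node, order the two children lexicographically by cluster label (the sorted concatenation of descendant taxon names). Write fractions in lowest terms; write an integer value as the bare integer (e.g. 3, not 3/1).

((((G:31/12,T:29/12):9,(K:14,L:13):51/4):13/4,P:109/8):83/16,(R:-15/2,Z:21/2):83/16)

iteration 1: select K,L (d=27, Q=-320); attach at lengths (14, 13); label the merged cluster KL
  updated: d(G,KL)=26, d(KL,P)=61/2, d(KL,R)=21/2, d(KL,T)=45/2, d(KL,Z)=87/2
iteration 2: select R,Z (d=3, Q=-209); attach at lengths (-15/2, 21/2); label the merged cluster RZ
  updated: d(G,RZ)=21, d(KL,RZ)=51/2, d(P,RZ)=24, d(RZ,T)=31
iteration 3: select G,T (d=5, Q=-301/2); attach at lengths (31/12, 29/12); label the merged cluster GT
  updated: d(GT,KL)=87/4, d(GT,P)=25, d(GT,RZ)=47/2
iteration 4: select GT,KL (d=87/4, Q=-209/2); attach at lengths (9, 51/4); label the merged cluster GKLT
  updated: d(GKLT,P)=135/8, d(GKLT,RZ)=109/8
iteration 5: select GKLT,P (d=135/8, Q=-109/2); attach at lengths (13/4, 109/8); label the merged cluster GKLPT
  updated: d(GKLPT,RZ)=83/8
iteration 6: select GKLPT,RZ (d=83/8); attach at lengths (83/16, 83/16); label the merged cluster GKLPRTZ
final tree: ((((G:31/12,T:29/12):9,(K:14,L:13):51/4):13/4,P:109/8):83/16,(R:-15/2,Z:21/2):83/16)
total length: 84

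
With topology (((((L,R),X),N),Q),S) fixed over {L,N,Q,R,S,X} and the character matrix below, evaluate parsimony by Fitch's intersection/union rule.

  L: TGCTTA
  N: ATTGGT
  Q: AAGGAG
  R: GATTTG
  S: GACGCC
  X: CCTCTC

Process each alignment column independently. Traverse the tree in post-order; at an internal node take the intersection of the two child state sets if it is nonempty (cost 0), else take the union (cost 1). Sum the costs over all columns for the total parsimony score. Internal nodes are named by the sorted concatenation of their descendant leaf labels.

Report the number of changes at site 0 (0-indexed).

4

LR@0: {T} ∪ {G} = {G,T} (union, +1)
LRX@0: {G,T} ∪ {C} = {C,G,T} (union, +1)
LNRX@0: {C,G,T} ∪ {A} = {A,C,G,T} (union, +1)
LNQRX@0: {A,C,G,T} ∩ {A} = {A} (intersection, +0)
LNQRSX@0: {A} ∪ {G} = {A,G} (union, +1)
LR@1: {G} ∪ {A} = {A,G} (union, +1)
LRX@1: {A,G} ∪ {C} = {A,C,G} (union, +1)
LNRX@1: {A,C,G} ∪ {T} = {A,C,G,T} (union, +1)
LNQRX@1: {A,C,G,T} ∩ {A} = {A} (intersection, +0)
LNQRSX@1: {A} ∩ {A} = {A} (intersection, +0)
LR@2: {C} ∪ {T} = {C,T} (union, +1)
LRX@2: {C,T} ∩ {T} = {T} (intersection, +0)
LNRX@2: {T} ∩ {T} = {T} (intersection, +0)
LNQRX@2: {T} ∪ {G} = {G,T} (union, +1)
LNQRSX@2: {G,T} ∪ {C} = {C,G,T} (union, +1)
LR@3: {T} ∩ {T} = {T} (intersection, +0)
LRX@3: {T} ∪ {C} = {C,T} (union, +1)
LNRX@3: {C,T} ∪ {G} = {C,G,T} (union, +1)
LNQRX@3: {C,G,T} ∩ {G} = {G} (intersection, +0)
LNQRSX@3: {G} ∩ {G} = {G} (intersection, +0)
LR@4: {T} ∩ {T} = {T} (intersection, +0)
LRX@4: {T} ∩ {T} = {T} (intersection, +0)
LNRX@4: {T} ∪ {G} = {G,T} (union, +1)
LNQRX@4: {G,T} ∪ {A} = {A,G,T} (union, +1)
LNQRSX@4: {A,G,T} ∪ {C} = {A,C,G,T} (union, +1)
LR@5: {A} ∪ {G} = {A,G} (union, +1)
LRX@5: {A,G} ∪ {C} = {A,C,G} (union, +1)
LNRX@5: {A,C,G} ∪ {T} = {A,C,G,T} (union, +1)
LNQRX@5: {A,C,G,T} ∩ {G} = {G} (intersection, +0)
LNQRSX@5: {G} ∪ {C} = {C,G} (union, +1)
per-site changes: [4, 3, 3, 2, 3, 4]; total = 19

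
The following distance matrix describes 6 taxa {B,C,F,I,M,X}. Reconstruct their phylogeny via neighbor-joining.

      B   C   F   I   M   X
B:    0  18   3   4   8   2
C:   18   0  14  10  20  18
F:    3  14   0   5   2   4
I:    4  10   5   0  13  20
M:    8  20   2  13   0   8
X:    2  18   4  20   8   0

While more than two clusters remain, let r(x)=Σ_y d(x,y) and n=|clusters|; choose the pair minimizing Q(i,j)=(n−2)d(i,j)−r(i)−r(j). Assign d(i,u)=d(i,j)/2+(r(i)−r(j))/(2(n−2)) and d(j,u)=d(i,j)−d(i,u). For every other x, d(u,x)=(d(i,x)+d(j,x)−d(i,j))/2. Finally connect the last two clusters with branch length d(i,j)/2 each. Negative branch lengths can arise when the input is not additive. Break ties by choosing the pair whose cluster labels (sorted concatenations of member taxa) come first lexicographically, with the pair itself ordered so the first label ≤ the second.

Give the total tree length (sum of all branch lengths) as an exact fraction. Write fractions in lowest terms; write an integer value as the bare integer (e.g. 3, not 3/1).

191/8

1. join C+I (d=10, Q=-92) ⇒ CI; edges |C|=17/2, |I|=3/2
  updated: d(B,CI)=6, d(CI,F)=9/2, d(CI,M)=23/2, d(CI,X)=14
2. join B+X (d=2, Q=-41) ⇒ BX; edges |B|=-1/2, |X|=5/2
  updated: d(BX,CI)=9, d(BX,F)=5/2, d(BX,M)=7
3. join BX+CI (d=9, Q=-51/2) ⇒ BCIX; edges |BX|=23/8, |CI|=49/8
  updated: d(BCIX,F)=-1, d(BCIX,M)=19/4
4. join BCIX+F (d=-1, Q=-23/4) ⇒ BCFIX; edges |BCIX|=7/8, |F|=-15/8
  updated: d(BCFIX,M)=31/8
5. join BCFIX+M (d=31/8) ⇒ BCFIMX; edges |BCFIX|=31/16, |M|=31/16
final tree: ((((B:-1/2,X:5/2):23/8,(C:17/2,I:3/2):49/8):7/8,F:-15/8):31/16,M:31/16)
total length: 191/8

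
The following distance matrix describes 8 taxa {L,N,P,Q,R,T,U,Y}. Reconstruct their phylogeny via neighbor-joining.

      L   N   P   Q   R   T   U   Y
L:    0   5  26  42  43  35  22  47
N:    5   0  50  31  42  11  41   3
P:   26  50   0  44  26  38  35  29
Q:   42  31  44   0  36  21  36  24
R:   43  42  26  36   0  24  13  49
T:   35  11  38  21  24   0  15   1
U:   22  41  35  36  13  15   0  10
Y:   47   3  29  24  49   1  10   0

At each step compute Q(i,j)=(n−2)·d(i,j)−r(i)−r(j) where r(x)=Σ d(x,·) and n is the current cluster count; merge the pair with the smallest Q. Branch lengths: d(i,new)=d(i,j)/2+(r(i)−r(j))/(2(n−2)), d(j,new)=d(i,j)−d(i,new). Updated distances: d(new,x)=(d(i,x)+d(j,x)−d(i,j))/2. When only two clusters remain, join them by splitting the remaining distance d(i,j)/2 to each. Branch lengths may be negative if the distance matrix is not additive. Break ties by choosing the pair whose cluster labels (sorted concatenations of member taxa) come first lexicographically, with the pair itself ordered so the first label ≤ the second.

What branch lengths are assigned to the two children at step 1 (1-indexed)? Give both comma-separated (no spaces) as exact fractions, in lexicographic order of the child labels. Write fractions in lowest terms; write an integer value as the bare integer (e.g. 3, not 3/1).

iteration 1: select L,N (d=5, Q=-373); attach at lengths (67/12, -7/12); label the merged cluster LN
  updated: d(LN,P)=71/2, d(LN,Q)=34, d(LN,R)=40, d(LN,T)=41/2, d(LN,U)=29, d(LN,Y)=45/2
iteration 2: select P,R (d=26, Q=-531/2); attach at lengths (299/20, 221/20); label the merged cluster PR
  updated: d(LN,PR)=99/4, d(PR,Q)=27, d(PR,T)=18, d(PR,U)=11, d(PR,Y)=26
iteration 3: select PR,U (d=11, Q=-655/4); attach at lengths (199/32, 153/32); label the merged cluster PRU
  updated: d(LN,PRU)=171/8, d(PRU,Q)=26, d(PRU,T)=11, d(PRU,Y)=25/2
iteration 4: select T,Y (d=1, Q=-221/2); attach at lengths (-7/12, 19/12); label the merged cluster TY
  updated: d(LN,TY)=21, d(PRU,TY)=45/4, d(Q,TY)=22
iteration 5: select LN,PRU (d=171/8, Q=-369/4); attach at lengths (121/8, 25/4); label the merged cluster LNPRU
  updated: d(LNPRU,Q)=309/16, d(LNPRU,TY)=87/16
iteration 6: select LNPRU,Q (d=309/16, Q=-187/4); attach at lengths (11/8, 287/16); label the merged cluster LNPQRU
  updated: d(LNPQRU,TY)=65/16
iteration 7: select LNPQRU,TY (d=65/16); attach at lengths (65/32, 65/32); label the merged cluster LNPQRTUY
final tree: ((((L:67/12,N:-7/12):121/8,((P:299/20,R:221/20):199/32,U:153/32):25/4):11/8,Q:287/16):65/32,(T:-7/12,Y:19/12):65/32)
total length: 351/4

67/12,-7/12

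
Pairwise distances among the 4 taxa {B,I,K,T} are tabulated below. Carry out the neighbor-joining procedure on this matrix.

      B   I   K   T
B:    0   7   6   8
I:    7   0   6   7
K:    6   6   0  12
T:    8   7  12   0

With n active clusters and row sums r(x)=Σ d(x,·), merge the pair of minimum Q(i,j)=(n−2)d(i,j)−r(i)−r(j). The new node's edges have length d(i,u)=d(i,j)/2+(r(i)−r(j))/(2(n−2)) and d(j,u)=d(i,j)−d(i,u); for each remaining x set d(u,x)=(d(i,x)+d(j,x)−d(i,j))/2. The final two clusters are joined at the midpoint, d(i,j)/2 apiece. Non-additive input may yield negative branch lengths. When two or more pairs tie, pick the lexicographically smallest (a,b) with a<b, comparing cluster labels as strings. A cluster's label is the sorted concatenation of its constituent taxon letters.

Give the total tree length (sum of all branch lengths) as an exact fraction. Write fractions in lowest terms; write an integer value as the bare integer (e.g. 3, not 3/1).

59/4

1. join B+K (d=6, Q=-33) ⇒ BK; edges |B|=9/4, |K|=15/4
  updated: d(BK,I)=7/2, d(BK,T)=7
2. join BK+I (d=7/2, Q=-35/2) ⇒ BIK; edges |BK|=7/4, |I|=7/4
  updated: d(BIK,T)=21/4
3. join BIK+T (d=21/4) ⇒ BIKT; edges |BIK|=21/8, |T|=21/8
final tree: (((B:9/4,K:15/4):7/4,I:7/4):21/8,T:21/8)
total length: 59/4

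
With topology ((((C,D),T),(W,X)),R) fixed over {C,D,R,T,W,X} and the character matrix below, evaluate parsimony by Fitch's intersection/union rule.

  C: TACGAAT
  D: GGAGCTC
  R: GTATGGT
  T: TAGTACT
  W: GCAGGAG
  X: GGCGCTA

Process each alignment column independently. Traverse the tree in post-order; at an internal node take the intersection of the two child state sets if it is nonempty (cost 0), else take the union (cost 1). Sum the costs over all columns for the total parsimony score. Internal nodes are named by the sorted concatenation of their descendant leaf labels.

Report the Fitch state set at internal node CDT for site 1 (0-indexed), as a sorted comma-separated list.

A

CD@0: {T} ∪ {G} = {G,T} (union, +1)
CDT@0: {G,T} ∩ {T} = {T} (intersection, +0)
WX@0: {G} ∩ {G} = {G} (intersection, +0)
CDTWX@0: {T} ∪ {G} = {G,T} (union, +1)
CDRTWX@0: {G,T} ∩ {G} = {G} (intersection, +0)
CD@1: {A} ∪ {G} = {A,G} (union, +1)
CDT@1: {A,G} ∩ {A} = {A} (intersection, +0)
WX@1: {C} ∪ {G} = {C,G} (union, +1)
CDTWX@1: {A} ∪ {C,G} = {A,C,G} (union, +1)
CDRTWX@1: {A,C,G} ∪ {T} = {A,C,G,T} (union, +1)
CD@2: {C} ∪ {A} = {A,C} (union, +1)
CDT@2: {A,C} ∪ {G} = {A,C,G} (union, +1)
WX@2: {A} ∪ {C} = {A,C} (union, +1)
CDTWX@2: {A,C,G} ∩ {A,C} = {A,C} (intersection, +0)
CDRTWX@2: {A,C} ∩ {A} = {A} (intersection, +0)
CD@3: {G} ∩ {G} = {G} (intersection, +0)
CDT@3: {G} ∪ {T} = {G,T} (union, +1)
WX@3: {G} ∩ {G} = {G} (intersection, +0)
CDTWX@3: {G,T} ∩ {G} = {G} (intersection, +0)
CDRTWX@3: {G} ∪ {T} = {G,T} (union, +1)
CD@4: {A} ∪ {C} = {A,C} (union, +1)
CDT@4: {A,C} ∩ {A} = {A} (intersection, +0)
WX@4: {G} ∪ {C} = {C,G} (union, +1)
CDTWX@4: {A} ∪ {C,G} = {A,C,G} (union, +1)
CDRTWX@4: {A,C,G} ∩ {G} = {G} (intersection, +0)
CD@5: {A} ∪ {T} = {A,T} (union, +1)
CDT@5: {A,T} ∪ {C} = {A,C,T} (union, +1)
WX@5: {A} ∪ {T} = {A,T} (union, +1)
CDTWX@5: {A,C,T} ∩ {A,T} = {A,T} (intersection, +0)
CDRTWX@5: {A,T} ∪ {G} = {A,G,T} (union, +1)
CD@6: {T} ∪ {C} = {C,T} (union, +1)
CDT@6: {C,T} ∩ {T} = {T} (intersection, +0)
WX@6: {G} ∪ {A} = {A,G} (union, +1)
CDTWX@6: {T} ∪ {A,G} = {A,G,T} (union, +1)
CDRTWX@6: {A,G,T} ∩ {T} = {T} (intersection, +0)
per-site changes: [2, 4, 3, 2, 3, 4, 3]; total = 21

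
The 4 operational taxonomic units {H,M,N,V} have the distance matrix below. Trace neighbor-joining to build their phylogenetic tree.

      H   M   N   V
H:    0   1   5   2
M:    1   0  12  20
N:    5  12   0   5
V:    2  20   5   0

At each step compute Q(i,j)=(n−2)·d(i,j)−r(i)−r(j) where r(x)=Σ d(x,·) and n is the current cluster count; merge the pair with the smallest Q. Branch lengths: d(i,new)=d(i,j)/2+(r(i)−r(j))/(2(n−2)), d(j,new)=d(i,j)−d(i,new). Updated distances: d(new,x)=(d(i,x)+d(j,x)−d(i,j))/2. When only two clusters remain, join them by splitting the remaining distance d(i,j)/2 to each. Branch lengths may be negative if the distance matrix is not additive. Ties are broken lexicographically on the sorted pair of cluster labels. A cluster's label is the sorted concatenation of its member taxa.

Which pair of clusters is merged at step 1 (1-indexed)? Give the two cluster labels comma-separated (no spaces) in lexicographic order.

H,M

step 1: merge (H,M) at d=1, Q=-39; branch lengths H→-23/4, M→27/4; new cluster HM
  updated: d(HM,N)=8, d(HM,V)=21/2
step 2: merge (HM,N) at d=8, Q=-47/2; branch lengths HM→27/4, N→5/4; new cluster HMN
  updated: d(HMN,V)=15/4
step 3: merge (HMN,V) at d=15/4; branch lengths HMN→15/8, V→15/8; new cluster HMNV
final tree: (((H:-23/4,M:27/4):27/4,N:5/4):15/8,V:15/8)
total length: 51/4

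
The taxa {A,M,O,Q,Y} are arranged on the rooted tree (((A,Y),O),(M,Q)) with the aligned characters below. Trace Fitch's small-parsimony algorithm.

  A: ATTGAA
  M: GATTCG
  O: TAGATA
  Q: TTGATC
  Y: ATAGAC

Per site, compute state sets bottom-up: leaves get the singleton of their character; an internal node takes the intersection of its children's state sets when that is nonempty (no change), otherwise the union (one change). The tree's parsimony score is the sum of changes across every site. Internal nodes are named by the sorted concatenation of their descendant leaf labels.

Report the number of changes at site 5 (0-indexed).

3

[col 0] AY: children A:{A}, Y:{A} ∩→ {A}; cost 0
[col 0] AOY: children AY:{A}, O:{T} ∪→ {A,T}; cost 1
[col 0] MQ: children M:{G}, Q:{T} ∪→ {G,T}; cost 1
[col 0] AMOQY: children AOY:{A,T}, MQ:{G,T} ∩→ {T}; cost 0
[col 1] AY: children A:{T}, Y:{T} ∩→ {T}; cost 0
[col 1] AOY: children AY:{T}, O:{A} ∪→ {A,T}; cost 1
[col 1] MQ: children M:{A}, Q:{T} ∪→ {A,T}; cost 1
[col 1] AMOQY: children AOY:{A,T}, MQ:{A,T} ∩→ {A,T}; cost 0
[col 2] AY: children A:{T}, Y:{A} ∪→ {A,T}; cost 1
[col 2] AOY: children AY:{A,T}, O:{G} ∪→ {A,G,T}; cost 1
[col 2] MQ: children M:{T}, Q:{G} ∪→ {G,T}; cost 1
[col 2] AMOQY: children AOY:{A,G,T}, MQ:{G,T} ∩→ {G,T}; cost 0
[col 3] AY: children A:{G}, Y:{G} ∩→ {G}; cost 0
[col 3] AOY: children AY:{G}, O:{A} ∪→ {A,G}; cost 1
[col 3] MQ: children M:{T}, Q:{A} ∪→ {A,T}; cost 1
[col 3] AMOQY: children AOY:{A,G}, MQ:{A,T} ∩→ {A}; cost 0
[col 4] AY: children A:{A}, Y:{A} ∩→ {A}; cost 0
[col 4] AOY: children AY:{A}, O:{T} ∪→ {A,T}; cost 1
[col 4] MQ: children M:{C}, Q:{T} ∪→ {C,T}; cost 1
[col 4] AMOQY: children AOY:{A,T}, MQ:{C,T} ∩→ {T}; cost 0
[col 5] AY: children A:{A}, Y:{C} ∪→ {A,C}; cost 1
[col 5] AOY: children AY:{A,C}, O:{A} ∩→ {A}; cost 0
[col 5] MQ: children M:{G}, Q:{C} ∪→ {C,G}; cost 1
[col 5] AMOQY: children AOY:{A}, MQ:{C,G} ∪→ {A,C,G}; cost 1
per-site changes: [2, 2, 3, 2, 2, 3]; total = 14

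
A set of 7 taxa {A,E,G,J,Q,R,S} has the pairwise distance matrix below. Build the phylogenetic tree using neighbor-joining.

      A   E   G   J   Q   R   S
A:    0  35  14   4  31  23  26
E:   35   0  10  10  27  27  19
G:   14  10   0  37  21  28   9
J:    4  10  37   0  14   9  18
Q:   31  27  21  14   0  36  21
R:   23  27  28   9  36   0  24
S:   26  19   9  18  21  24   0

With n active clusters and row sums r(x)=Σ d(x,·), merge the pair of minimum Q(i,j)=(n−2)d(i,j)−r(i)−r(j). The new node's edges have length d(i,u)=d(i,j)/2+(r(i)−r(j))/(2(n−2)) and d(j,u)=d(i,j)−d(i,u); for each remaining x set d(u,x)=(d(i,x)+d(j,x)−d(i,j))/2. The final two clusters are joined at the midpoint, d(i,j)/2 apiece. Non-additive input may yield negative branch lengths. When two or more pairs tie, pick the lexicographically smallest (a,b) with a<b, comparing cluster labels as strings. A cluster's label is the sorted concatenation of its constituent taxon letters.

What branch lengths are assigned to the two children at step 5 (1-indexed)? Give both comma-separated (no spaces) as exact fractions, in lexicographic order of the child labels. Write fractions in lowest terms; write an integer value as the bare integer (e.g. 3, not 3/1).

29/16,55/16

step 1: merge (A,J) at d=4, Q=-205; branch lengths A→61/10, J→-21/10; new cluster AJ
  updated: d(AJ,E)=41/2, d(AJ,G)=47/2, d(AJ,Q)=41/2, d(AJ,R)=14, d(AJ,S)=20
step 2: merge (AJ,R) at d=14, Q=-343/2; branch lengths AJ→51/16, R→173/16; new cluster AJR
  updated: d(AJR,E)=67/4, d(AJR,G)=75/4, d(AJR,Q)=85/4, d(AJR,S)=15
step 3: merge (E,G) at d=10, Q=-203/2; branch lengths E→22/3, G→8/3; new cluster EG
  updated: d(AJR,EG)=51/4, d(EG,Q)=19, d(EG,S)=9
step 4: merge (AJR,Q) at d=85/4, Q=-271/4; branch lengths AJR→121/16, Q→219/16; new cluster AJQR
  updated: d(AJQR,EG)=21/4, d(AJQR,S)=59/8
step 5: merge (AJQR,EG) at d=21/4, Q=-173/8; branch lengths AJQR→29/16, EG→55/16; new cluster AEGJQR
  updated: d(AEGJQR,S)=89/16
step 6: merge (AEGJQR,S) at d=89/16; branch lengths AEGJQR→89/32, S→89/32; new cluster AEGJQRS
final tree: (((((A:61/10,J:-21/10):51/16,R:173/16):121/16,Q:219/16):29/16,(E:22/3,G:8/3):55/16):89/32,S:89/32)
total length: 961/16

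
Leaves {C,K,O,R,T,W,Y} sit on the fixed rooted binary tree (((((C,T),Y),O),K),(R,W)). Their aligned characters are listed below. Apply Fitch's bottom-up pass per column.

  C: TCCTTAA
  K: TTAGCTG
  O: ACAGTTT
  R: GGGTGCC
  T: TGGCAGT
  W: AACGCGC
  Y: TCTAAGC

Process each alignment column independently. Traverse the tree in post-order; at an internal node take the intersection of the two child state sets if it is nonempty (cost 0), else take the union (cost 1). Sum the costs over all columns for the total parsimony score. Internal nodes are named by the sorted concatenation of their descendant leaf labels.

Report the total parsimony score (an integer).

28

site 0, node CT: C={T} ∩ T={T} → {T} (+0)
site 0, node CTY: CT={T} ∩ Y={T} → {T} (+0)
site 0, node COTY: CTY={T} ∪ O={A} → {A,T} (+1)
site 0, node CKOTY: COTY={A,T} ∩ K={T} → {T} (+0)
site 0, node RW: R={G} ∪ W={A} → {A,G} (+1)
site 0, node CKORTWY: CKOTY={T} ∪ RW={A,G} → {A,G,T} (+1)
site 1, node CT: C={C} ∪ T={G} → {C,G} (+1)
site 1, node CTY: CT={C,G} ∩ Y={C} → {C} (+0)
site 1, node COTY: CTY={C} ∩ O={C} → {C} (+0)
site 1, node CKOTY: COTY={C} ∪ K={T} → {C,T} (+1)
site 1, node RW: R={G} ∪ W={A} → {A,G} (+1)
site 1, node CKORTWY: CKOTY={C,T} ∪ RW={A,G} → {A,C,G,T} (+1)
site 2, node CT: C={C} ∪ T={G} → {C,G} (+1)
site 2, node CTY: CT={C,G} ∪ Y={T} → {C,G,T} (+1)
site 2, node COTY: CTY={C,G,T} ∪ O={A} → {A,C,G,T} (+1)
site 2, node CKOTY: COTY={A,C,G,T} ∩ K={A} → {A} (+0)
site 2, node RW: R={G} ∪ W={C} → {C,G} (+1)
site 2, node CKORTWY: CKOTY={A} ∪ RW={C,G} → {A,C,G} (+1)
site 3, node CT: C={T} ∪ T={C} → {C,T} (+1)
site 3, node CTY: CT={C,T} ∪ Y={A} → {A,C,T} (+1)
site 3, node COTY: CTY={A,C,T} ∪ O={G} → {A,C,G,T} (+1)
site 3, node CKOTY: COTY={A,C,G,T} ∩ K={G} → {G} (+0)
site 3, node RW: R={T} ∪ W={G} → {G,T} (+1)
site 3, node CKORTWY: CKOTY={G} ∩ RW={G,T} → {G} (+0)
site 4, node CT: C={T} ∪ T={A} → {A,T} (+1)
site 4, node CTY: CT={A,T} ∩ Y={A} → {A} (+0)
site 4, node COTY: CTY={A} ∪ O={T} → {A,T} (+1)
site 4, node CKOTY: COTY={A,T} ∪ K={C} → {A,C,T} (+1)
site 4, node RW: R={G} ∪ W={C} → {C,G} (+1)
site 4, node CKORTWY: CKOTY={A,C,T} ∩ RW={C,G} → {C} (+0)
site 5, node CT: C={A} ∪ T={G} → {A,G} (+1)
site 5, node CTY: CT={A,G} ∩ Y={G} → {G} (+0)
site 5, node COTY: CTY={G} ∪ O={T} → {G,T} (+1)
site 5, node CKOTY: COTY={G,T} ∩ K={T} → {T} (+0)
site 5, node RW: R={C} ∪ W={G} → {C,G} (+1)
site 5, node CKORTWY: CKOTY={T} ∪ RW={C,G} → {C,G,T} (+1)
site 6, node CT: C={A} ∪ T={T} → {A,T} (+1)
site 6, node CTY: CT={A,T} ∪ Y={C} → {A,C,T} (+1)
site 6, node COTY: CTY={A,C,T} ∩ O={T} → {T} (+0)
site 6, node CKOTY: COTY={T} ∪ K={G} → {G,T} (+1)
site 6, node RW: R={C} ∩ W={C} → {C} (+0)
site 6, node CKORTWY: CKOTY={G,T} ∪ RW={C} → {C,G,T} (+1)
per-site changes: [3, 4, 5, 4, 4, 4, 4]; total = 28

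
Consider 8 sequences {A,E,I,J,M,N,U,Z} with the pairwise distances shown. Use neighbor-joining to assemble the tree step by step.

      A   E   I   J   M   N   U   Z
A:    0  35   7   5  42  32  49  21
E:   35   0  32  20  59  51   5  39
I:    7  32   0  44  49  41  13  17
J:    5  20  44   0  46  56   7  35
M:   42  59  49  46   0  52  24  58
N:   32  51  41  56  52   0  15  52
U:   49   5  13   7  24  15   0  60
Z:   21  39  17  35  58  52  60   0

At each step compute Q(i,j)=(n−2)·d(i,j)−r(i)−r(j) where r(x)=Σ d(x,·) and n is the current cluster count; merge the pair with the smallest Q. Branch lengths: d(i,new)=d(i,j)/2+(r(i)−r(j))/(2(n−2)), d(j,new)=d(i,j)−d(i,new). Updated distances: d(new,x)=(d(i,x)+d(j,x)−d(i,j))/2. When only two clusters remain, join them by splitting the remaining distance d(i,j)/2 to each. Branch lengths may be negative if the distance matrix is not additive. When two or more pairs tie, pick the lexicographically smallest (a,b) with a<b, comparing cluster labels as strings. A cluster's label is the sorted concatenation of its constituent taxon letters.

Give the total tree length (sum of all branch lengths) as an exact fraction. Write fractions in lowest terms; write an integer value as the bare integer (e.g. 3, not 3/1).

879/8

iteration 1: select E,U (d=5, Q=-384); attach at lengths (49/6, -19/6); label the merged cluster EU
  updated: d(A,EU)=79/2, d(EU,I)=20, d(EU,J)=11, d(EU,M)=39, d(EU,N)=61/2, d(EU,Z)=47
iteration 2: select EU,J (d=11, Q=-329); attach at lengths (9/2, 13/2); label the merged cluster EJU
  updated: d(A,EJU)=67/4, d(EJU,I)=53/2, d(EJU,M)=37, d(EJU,N)=151/4, d(EJU,Z)=71/2
iteration 3: select I,Z (d=17, Q=-256); attach at lengths (25/8, 111/8); label the merged cluster IZ
  updated: d(A,IZ)=11/2, d(EJU,IZ)=45/2, d(IZ,M)=45, d(IZ,N)=38
iteration 4: select A,IZ (d=11/2, Q=-763/4); attach at lengths (7/24, 125/24); label the merged cluster AIZ
  updated: d(AIZ,EJU)=135/8, d(AIZ,M)=163/4, d(AIZ,N)=129/4
iteration 5: select AIZ,EJU (d=135/8, Q=-591/4); attach at lengths (8, 71/8); label the merged cluster AEIJUZ
  updated: d(AEIJUZ,M)=487/16, d(AEIJUZ,N)=425/16
iteration 6: select AEIJUZ,M (d=487/16, Q=-109); attach at lengths (5/2, 447/16); label the merged cluster AEIJMUZ
  updated: d(AEIJMUZ,N)=385/16
iteration 7: select AEIJMUZ,N (d=385/16); attach at lengths (385/32, 385/32); label the merged cluster AEIJMNUZ
final tree: ((((A:7/24,(I:25/8,Z:111/8):125/24):8,((E:49/6,U:-19/6):9/2,J:13/2):71/8):5/2,M:447/16):385/32,N:385/32)
total length: 879/8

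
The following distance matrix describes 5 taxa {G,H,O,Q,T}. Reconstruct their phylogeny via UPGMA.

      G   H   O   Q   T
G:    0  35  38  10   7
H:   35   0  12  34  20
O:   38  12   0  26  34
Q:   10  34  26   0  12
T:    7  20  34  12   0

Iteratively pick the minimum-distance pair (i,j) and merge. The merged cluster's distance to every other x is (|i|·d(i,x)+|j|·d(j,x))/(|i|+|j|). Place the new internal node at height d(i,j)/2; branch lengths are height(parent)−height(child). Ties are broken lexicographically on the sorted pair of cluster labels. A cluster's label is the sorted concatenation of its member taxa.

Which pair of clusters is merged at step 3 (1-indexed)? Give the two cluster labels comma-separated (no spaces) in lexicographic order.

H,O

step 1: merge (G,T) at d=7; branch lengths G→7/2, T→7/2; new cluster GT
  updated: d(GT,H)=55/2, d(GT,O)=36, d(GT,Q)=11
step 2: merge (GT,Q) at d=11; branch lengths GT→2, Q→11/2; new cluster GQT
  updated: d(GQT,H)=89/3, d(GQT,O)=98/3
step 3: merge (H,O) at d=12; branch lengths H→6, O→6; new cluster HO
  updated: d(GQT,HO)=187/6
step 4: merge (GQT,HO) at d=187/6; branch lengths GQT→121/12, HO→115/12; new cluster GHOQT
final tree: (((G:7/2,T:7/2):2,Q:11/2):121/12,(H:6,O:6):115/12)
total length: 277/6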